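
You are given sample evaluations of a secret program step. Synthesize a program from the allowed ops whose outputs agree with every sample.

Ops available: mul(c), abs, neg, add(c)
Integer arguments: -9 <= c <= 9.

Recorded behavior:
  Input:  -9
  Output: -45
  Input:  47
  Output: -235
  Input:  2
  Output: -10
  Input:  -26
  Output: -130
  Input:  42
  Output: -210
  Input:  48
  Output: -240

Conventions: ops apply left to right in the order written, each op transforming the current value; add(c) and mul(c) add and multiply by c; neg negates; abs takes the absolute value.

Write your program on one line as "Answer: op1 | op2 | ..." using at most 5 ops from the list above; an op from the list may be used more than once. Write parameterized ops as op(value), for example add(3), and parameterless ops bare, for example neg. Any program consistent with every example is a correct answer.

neg | mul(5) | abs | neg

Check, running the answer program on each example:
  -9 -> 9 -> 45 -> 45 -> -45
  47 -> -47 -> -235 -> 235 -> -235
  2 -> -2 -> -10 -> 10 -> -10
  -26 -> 26 -> 130 -> 130 -> -130
  42 -> -42 -> -210 -> 210 -> -210
  48 -> -48 -> -240 -> 240 -> -240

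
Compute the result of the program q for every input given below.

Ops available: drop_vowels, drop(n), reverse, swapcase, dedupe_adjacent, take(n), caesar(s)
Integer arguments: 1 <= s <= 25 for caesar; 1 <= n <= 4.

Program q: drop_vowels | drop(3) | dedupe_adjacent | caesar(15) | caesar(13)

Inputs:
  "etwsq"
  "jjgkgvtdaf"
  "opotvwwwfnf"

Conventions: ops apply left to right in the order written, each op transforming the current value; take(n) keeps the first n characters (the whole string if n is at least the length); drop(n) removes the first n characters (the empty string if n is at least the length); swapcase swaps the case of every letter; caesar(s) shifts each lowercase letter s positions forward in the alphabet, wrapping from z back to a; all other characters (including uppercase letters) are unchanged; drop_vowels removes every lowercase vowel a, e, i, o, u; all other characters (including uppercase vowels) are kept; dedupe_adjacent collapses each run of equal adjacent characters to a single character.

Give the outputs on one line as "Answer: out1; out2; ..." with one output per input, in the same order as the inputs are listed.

Execution, op by op:
  "etwsq" -> "twsq" -> "q" -> "q" -> "f" -> "s"
  "jjgkgvtdaf" -> "jjgkgvtdf" -> "kgvtdf" -> "kgvtdf" -> "zvkisu" -> "mixvfh"
  "opotvwwwfnf" -> "ptvwwwfnf" -> "wwwfnf" -> "wfnf" -> "lucu" -> "yhph"

"s"; "mixvfh"; "yhph"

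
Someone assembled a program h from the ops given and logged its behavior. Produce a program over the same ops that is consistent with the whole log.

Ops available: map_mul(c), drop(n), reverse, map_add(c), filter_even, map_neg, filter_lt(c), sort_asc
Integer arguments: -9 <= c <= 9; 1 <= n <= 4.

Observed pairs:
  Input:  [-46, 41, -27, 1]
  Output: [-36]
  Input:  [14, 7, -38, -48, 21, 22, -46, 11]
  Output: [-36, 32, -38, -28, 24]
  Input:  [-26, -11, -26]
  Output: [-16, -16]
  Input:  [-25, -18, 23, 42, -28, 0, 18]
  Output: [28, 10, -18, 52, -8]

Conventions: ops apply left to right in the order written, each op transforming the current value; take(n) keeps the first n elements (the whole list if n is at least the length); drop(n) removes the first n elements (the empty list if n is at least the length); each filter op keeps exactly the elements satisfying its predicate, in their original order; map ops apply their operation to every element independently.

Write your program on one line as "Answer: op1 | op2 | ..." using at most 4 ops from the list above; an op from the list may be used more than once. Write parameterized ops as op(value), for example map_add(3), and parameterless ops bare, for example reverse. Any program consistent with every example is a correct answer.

filter_even | map_add(7) | reverse | map_add(3)

Check, running the answer program on each example:
  [-46, 41, -27, 1] -> [-46] -> [-39] -> [-39] -> [-36]
  [14, 7, -38, -48, 21, 22, -46, 11] -> [14, -38, -48, 22, -46] -> [21, -31, -41, 29, -39] -> [-39, 29, -41, -31, 21] -> [-36, 32, -38, -28, 24]
  [-26, -11, -26] -> [-26, -26] -> [-19, -19] -> [-19, -19] -> [-16, -16]
  [-25, -18, 23, 42, -28, 0, 18] -> [-18, 42, -28, 0, 18] -> [-11, 49, -21, 7, 25] -> [25, 7, -21, 49, -11] -> [28, 10, -18, 52, -8]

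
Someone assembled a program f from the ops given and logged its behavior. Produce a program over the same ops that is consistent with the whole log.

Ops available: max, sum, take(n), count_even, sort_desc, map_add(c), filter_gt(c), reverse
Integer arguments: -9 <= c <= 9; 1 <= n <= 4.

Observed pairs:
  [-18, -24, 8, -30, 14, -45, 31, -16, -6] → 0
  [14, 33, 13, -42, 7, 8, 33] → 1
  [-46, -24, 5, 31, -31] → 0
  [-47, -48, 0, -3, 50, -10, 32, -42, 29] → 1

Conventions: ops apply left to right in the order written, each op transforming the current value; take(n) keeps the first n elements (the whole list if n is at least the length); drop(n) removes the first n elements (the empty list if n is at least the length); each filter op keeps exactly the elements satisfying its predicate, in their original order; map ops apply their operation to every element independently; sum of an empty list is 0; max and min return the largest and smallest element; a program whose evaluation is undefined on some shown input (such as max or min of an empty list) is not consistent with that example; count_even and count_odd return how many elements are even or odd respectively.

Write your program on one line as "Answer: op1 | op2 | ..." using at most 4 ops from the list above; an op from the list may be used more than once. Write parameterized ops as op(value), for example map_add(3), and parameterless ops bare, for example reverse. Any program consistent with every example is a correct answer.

take(2) | map_add(-7) | count_even

Check, running the answer program on each example:
  [-18, -24, 8, -30, 14, -45, 31, -16, -6] -> [-18, -24] -> [-25, -31] -> 0
  [14, 33, 13, -42, 7, 8, 33] -> [14, 33] -> [7, 26] -> 1
  [-46, -24, 5, 31, -31] -> [-46, -24] -> [-53, -31] -> 0
  [-47, -48, 0, -3, 50, -10, 32, -42, 29] -> [-47, -48] -> [-54, -55] -> 1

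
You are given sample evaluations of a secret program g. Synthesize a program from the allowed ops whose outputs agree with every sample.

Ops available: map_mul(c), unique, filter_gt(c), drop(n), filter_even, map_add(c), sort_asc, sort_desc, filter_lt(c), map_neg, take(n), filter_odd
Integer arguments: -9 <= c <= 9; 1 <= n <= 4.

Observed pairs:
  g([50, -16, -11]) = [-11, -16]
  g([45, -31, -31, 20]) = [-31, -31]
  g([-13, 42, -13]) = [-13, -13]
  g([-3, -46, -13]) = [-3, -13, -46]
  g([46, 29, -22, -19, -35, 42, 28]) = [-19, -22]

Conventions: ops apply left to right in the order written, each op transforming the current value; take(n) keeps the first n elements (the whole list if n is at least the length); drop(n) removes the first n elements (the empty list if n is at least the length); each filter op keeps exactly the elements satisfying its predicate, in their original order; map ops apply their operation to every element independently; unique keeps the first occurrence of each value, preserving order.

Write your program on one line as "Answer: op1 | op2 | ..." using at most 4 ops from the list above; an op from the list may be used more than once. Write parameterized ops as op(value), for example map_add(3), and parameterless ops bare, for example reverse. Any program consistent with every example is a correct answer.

take(4) | sort_desc | filter_lt(7)

Check, running the answer program on each example:
  [50, -16, -11] -> [50, -16, -11] -> [50, -11, -16] -> [-11, -16]
  [45, -31, -31, 20] -> [45, -31, -31, 20] -> [45, 20, -31, -31] -> [-31, -31]
  [-13, 42, -13] -> [-13, 42, -13] -> [42, -13, -13] -> [-13, -13]
  [-3, -46, -13] -> [-3, -46, -13] -> [-3, -13, -46] -> [-3, -13, -46]
  [46, 29, -22, -19, -35, 42, 28] -> [46, 29, -22, -19] -> [46, 29, -19, -22] -> [-19, -22]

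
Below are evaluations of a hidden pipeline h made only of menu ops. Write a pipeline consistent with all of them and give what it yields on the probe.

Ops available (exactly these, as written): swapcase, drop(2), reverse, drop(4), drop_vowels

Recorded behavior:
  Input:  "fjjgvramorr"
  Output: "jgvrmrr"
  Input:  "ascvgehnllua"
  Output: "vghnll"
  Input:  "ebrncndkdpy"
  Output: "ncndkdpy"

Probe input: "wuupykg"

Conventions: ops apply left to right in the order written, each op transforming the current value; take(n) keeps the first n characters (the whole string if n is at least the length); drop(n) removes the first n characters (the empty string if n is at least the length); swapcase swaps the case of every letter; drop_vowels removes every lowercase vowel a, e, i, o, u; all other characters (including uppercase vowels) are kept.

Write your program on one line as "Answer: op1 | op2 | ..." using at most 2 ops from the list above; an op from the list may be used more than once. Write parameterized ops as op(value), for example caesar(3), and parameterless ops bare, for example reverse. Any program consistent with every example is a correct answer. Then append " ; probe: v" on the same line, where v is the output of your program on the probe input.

drop_vowels | drop(2) ; probe: "ykg"

Check, running the answer program on each example:
  "fjjgvramorr" -> "fjjgvrmrr" -> "jgvrmrr"
  "ascvgehnllua" -> "scvghnll" -> "vghnll"
  "ebrncndkdpy" -> "brncndkdpy" -> "ncndkdpy"
  probe: "wuupykg" -> "wpykg" -> "ykg"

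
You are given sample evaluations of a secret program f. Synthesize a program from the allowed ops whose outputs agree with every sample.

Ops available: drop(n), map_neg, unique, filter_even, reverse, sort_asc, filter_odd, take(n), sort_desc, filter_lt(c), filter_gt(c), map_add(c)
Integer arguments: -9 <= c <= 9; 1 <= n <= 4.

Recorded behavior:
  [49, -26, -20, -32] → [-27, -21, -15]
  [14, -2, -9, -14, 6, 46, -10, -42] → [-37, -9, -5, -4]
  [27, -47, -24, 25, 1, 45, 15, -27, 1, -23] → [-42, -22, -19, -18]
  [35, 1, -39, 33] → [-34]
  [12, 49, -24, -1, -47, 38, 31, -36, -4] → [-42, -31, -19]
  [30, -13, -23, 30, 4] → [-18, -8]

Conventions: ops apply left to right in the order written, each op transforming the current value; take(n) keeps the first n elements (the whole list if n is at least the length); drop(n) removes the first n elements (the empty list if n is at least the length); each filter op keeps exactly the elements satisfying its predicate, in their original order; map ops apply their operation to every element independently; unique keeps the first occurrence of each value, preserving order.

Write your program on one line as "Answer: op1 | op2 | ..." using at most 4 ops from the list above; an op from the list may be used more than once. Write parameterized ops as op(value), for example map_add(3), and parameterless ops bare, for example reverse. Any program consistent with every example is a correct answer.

unique | map_add(5) | filter_lt(1) | sort_asc

Check, running the answer program on each example:
  [49, -26, -20, -32] -> [49, -26, -20, -32] -> [54, -21, -15, -27] -> [-21, -15, -27] -> [-27, -21, -15]
  [14, -2, -9, -14, 6, 46, -10, -42] -> [14, -2, -9, -14, 6, 46, -10, -42] -> [19, 3, -4, -9, 11, 51, -5, -37] -> [-4, -9, -5, -37] -> [-37, -9, -5, -4]
  [27, -47, -24, 25, 1, 45, 15, -27, 1, -23] -> [27, -47, -24, 25, 1, 45, 15, -27, -23] -> [32, -42, -19, 30, 6, 50, 20, -22, -18] -> [-42, -19, -22, -18] -> [-42, -22, -19, -18]
  [35, 1, -39, 33] -> [35, 1, -39, 33] -> [40, 6, -34, 38] -> [-34] -> [-34]
  [12, 49, -24, -1, -47, 38, 31, -36, -4] -> [12, 49, -24, -1, -47, 38, 31, -36, -4] -> [17, 54, -19, 4, -42, 43, 36, -31, 1] -> [-19, -42, -31] -> [-42, -31, -19]
  [30, -13, -23, 30, 4] -> [30, -13, -23, 4] -> [35, -8, -18, 9] -> [-8, -18] -> [-18, -8]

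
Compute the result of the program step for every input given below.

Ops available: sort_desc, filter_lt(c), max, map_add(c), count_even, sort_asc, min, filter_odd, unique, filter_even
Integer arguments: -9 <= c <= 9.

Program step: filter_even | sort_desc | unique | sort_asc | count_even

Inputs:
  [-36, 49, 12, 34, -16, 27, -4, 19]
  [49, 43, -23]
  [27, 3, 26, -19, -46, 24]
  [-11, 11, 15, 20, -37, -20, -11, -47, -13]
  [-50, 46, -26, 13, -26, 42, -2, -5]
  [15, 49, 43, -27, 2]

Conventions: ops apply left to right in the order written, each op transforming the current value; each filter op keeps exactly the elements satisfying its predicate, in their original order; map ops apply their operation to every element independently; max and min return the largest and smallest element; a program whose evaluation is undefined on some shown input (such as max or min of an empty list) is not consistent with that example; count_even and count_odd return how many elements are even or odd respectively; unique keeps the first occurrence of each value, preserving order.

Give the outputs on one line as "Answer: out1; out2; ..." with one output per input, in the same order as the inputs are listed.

Execution, op by op:
  [-36, 49, 12, 34, -16, 27, -4, 19] -> [-36, 12, 34, -16, -4] -> [34, 12, -4, -16, -36] -> [34, 12, -4, -16, -36] -> [-36, -16, -4, 12, 34] -> 5
  [49, 43, -23] -> [] -> [] -> [] -> [] -> 0
  [27, 3, 26, -19, -46, 24] -> [26, -46, 24] -> [26, 24, -46] -> [26, 24, -46] -> [-46, 24, 26] -> 3
  [-11, 11, 15, 20, -37, -20, -11, -47, -13] -> [20, -20] -> [20, -20] -> [20, -20] -> [-20, 20] -> 2
  [-50, 46, -26, 13, -26, 42, -2, -5] -> [-50, 46, -26, -26, 42, -2] -> [46, 42, -2, -26, -26, -50] -> [46, 42, -2, -26, -50] -> [-50, -26, -2, 42, 46] -> 5
  [15, 49, 43, -27, 2] -> [2] -> [2] -> [2] -> [2] -> 1

5; 0; 3; 2; 5; 1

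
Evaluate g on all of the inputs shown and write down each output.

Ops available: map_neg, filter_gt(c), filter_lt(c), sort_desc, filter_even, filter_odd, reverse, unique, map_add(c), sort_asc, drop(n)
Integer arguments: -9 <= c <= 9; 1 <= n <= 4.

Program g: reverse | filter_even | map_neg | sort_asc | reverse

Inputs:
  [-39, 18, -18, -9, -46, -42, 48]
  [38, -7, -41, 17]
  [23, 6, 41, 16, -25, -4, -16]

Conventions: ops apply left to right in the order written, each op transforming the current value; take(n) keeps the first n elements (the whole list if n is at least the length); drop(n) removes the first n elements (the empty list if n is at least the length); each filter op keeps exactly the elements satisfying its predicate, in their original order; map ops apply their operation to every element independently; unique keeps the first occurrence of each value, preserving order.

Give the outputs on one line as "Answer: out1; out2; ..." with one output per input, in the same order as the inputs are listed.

[46, 42, 18, -18, -48]; [-38]; [16, 4, -6, -16]

Execution, op by op:
  [-39, 18, -18, -9, -46, -42, 48] -> [48, -42, -46, -9, -18, 18, -39] -> [48, -42, -46, -18, 18] -> [-48, 42, 46, 18, -18] -> [-48, -18, 18, 42, 46] -> [46, 42, 18, -18, -48]
  [38, -7, -41, 17] -> [17, -41, -7, 38] -> [38] -> [-38] -> [-38] -> [-38]
  [23, 6, 41, 16, -25, -4, -16] -> [-16, -4, -25, 16, 41, 6, 23] -> [-16, -4, 16, 6] -> [16, 4, -16, -6] -> [-16, -6, 4, 16] -> [16, 4, -6, -16]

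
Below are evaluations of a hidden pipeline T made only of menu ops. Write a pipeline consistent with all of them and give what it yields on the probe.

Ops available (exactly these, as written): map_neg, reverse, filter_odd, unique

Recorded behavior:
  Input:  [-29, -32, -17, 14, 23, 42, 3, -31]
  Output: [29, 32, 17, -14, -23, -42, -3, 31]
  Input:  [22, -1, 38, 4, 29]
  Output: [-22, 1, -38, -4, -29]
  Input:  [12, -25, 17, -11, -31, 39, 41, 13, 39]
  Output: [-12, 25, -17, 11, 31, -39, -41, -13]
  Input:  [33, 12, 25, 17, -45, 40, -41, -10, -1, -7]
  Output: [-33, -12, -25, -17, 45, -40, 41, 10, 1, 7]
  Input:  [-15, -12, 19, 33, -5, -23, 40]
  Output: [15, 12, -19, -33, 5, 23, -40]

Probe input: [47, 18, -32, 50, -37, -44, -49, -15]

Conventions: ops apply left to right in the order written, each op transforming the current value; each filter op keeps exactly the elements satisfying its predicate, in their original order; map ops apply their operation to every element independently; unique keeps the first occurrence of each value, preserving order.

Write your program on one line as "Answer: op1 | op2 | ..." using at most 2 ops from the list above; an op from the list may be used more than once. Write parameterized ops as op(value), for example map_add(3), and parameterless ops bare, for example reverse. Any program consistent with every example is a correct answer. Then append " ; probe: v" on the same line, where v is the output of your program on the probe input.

unique | map_neg ; probe: [-47, -18, 32, -50, 37, 44, 49, 15]

Check, running the answer program on each example:
  [-29, -32, -17, 14, 23, 42, 3, -31] -> [-29, -32, -17, 14, 23, 42, 3, -31] -> [29, 32, 17, -14, -23, -42, -3, 31]
  [22, -1, 38, 4, 29] -> [22, -1, 38, 4, 29] -> [-22, 1, -38, -4, -29]
  [12, -25, 17, -11, -31, 39, 41, 13, 39] -> [12, -25, 17, -11, -31, 39, 41, 13] -> [-12, 25, -17, 11, 31, -39, -41, -13]
  [33, 12, 25, 17, -45, 40, -41, -10, -1, -7] -> [33, 12, 25, 17, -45, 40, -41, -10, -1, -7] -> [-33, -12, -25, -17, 45, -40, 41, 10, 1, 7]
  [-15, -12, 19, 33, -5, -23, 40] -> [-15, -12, 19, 33, -5, -23, 40] -> [15, 12, -19, -33, 5, 23, -40]
  probe: [47, 18, -32, 50, -37, -44, -49, -15] -> [47, 18, -32, 50, -37, -44, -49, -15] -> [-47, -18, 32, -50, 37, 44, 49, 15]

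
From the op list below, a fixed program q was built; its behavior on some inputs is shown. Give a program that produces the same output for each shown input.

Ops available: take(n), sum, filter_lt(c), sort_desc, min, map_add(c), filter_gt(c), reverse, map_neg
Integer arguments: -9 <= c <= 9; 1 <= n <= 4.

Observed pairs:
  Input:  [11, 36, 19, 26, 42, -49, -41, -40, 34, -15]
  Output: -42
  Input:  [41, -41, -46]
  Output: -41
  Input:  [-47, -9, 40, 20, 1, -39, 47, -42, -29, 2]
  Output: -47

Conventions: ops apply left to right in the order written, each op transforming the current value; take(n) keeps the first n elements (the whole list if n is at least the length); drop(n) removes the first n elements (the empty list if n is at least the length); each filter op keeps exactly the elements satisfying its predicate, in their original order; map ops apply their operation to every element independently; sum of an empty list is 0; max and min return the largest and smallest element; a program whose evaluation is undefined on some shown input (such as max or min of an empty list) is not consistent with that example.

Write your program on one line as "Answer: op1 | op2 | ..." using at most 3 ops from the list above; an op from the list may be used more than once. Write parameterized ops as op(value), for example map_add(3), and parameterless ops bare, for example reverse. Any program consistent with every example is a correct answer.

sort_desc | map_neg | min

Check, running the answer program on each example:
  [11, 36, 19, 26, 42, -49, -41, -40, 34, -15] -> [42, 36, 34, 26, 19, 11, -15, -40, -41, -49] -> [-42, -36, -34, -26, -19, -11, 15, 40, 41, 49] -> -42
  [41, -41, -46] -> [41, -41, -46] -> [-41, 41, 46] -> -41
  [-47, -9, 40, 20, 1, -39, 47, -42, -29, 2] -> [47, 40, 20, 2, 1, -9, -29, -39, -42, -47] -> [-47, -40, -20, -2, -1, 9, 29, 39, 42, 47] -> -47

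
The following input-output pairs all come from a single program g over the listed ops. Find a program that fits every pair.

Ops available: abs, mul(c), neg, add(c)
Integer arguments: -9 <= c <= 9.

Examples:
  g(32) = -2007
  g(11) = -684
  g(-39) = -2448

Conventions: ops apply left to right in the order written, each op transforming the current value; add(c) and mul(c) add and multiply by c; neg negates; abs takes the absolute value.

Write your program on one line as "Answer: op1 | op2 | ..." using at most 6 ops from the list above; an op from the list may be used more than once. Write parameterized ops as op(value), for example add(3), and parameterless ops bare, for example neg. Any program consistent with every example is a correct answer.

mul(7) | abs | mul(9) | neg | add(9)

Check, running the answer program on each example:
  32 -> 224 -> 224 -> 2016 -> -2016 -> -2007
  11 -> 77 -> 77 -> 693 -> -693 -> -684
  -39 -> -273 -> 273 -> 2457 -> -2457 -> -2448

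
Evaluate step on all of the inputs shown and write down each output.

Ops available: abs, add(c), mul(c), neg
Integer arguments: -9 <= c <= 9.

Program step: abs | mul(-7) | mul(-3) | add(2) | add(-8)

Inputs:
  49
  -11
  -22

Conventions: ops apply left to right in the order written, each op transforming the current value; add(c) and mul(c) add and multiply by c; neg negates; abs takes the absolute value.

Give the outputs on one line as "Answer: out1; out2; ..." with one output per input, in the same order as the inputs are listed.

1023; 225; 456

Execution, op by op:
  49 -> 49 -> -343 -> 1029 -> 1031 -> 1023
  -11 -> 11 -> -77 -> 231 -> 233 -> 225
  -22 -> 22 -> -154 -> 462 -> 464 -> 456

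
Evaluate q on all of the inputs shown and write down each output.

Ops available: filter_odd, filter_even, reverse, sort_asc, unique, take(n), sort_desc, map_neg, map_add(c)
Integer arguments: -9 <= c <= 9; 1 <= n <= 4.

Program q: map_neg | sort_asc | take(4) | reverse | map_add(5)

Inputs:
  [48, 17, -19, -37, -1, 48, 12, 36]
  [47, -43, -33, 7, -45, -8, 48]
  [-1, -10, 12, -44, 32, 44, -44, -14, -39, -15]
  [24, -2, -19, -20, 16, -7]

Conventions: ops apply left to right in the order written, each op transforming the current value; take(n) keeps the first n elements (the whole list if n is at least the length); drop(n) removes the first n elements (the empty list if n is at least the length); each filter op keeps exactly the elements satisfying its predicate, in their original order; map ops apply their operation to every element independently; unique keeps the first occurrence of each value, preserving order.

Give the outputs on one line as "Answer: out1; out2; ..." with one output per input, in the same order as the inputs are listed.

[-12, -31, -43, -43]; [13, -2, -42, -43]; [6, -7, -27, -39]; [12, 7, -11, -19]

Execution, op by op:
  [48, 17, -19, -37, -1, 48, 12, 36] -> [-48, -17, 19, 37, 1, -48, -12, -36] -> [-48, -48, -36, -17, -12, 1, 19, 37] -> [-48, -48, -36, -17] -> [-17, -36, -48, -48] -> [-12, -31, -43, -43]
  [47, -43, -33, 7, -45, -8, 48] -> [-47, 43, 33, -7, 45, 8, -48] -> [-48, -47, -7, 8, 33, 43, 45] -> [-48, -47, -7, 8] -> [8, -7, -47, -48] -> [13, -2, -42, -43]
  [-1, -10, 12, -44, 32, 44, -44, -14, -39, -15] -> [1, 10, -12, 44, -32, -44, 44, 14, 39, 15] -> [-44, -32, -12, 1, 10, 14, 15, 39, 44, 44] -> [-44, -32, -12, 1] -> [1, -12, -32, -44] -> [6, -7, -27, -39]
  [24, -2, -19, -20, 16, -7] -> [-24, 2, 19, 20, -16, 7] -> [-24, -16, 2, 7, 19, 20] -> [-24, -16, 2, 7] -> [7, 2, -16, -24] -> [12, 7, -11, -19]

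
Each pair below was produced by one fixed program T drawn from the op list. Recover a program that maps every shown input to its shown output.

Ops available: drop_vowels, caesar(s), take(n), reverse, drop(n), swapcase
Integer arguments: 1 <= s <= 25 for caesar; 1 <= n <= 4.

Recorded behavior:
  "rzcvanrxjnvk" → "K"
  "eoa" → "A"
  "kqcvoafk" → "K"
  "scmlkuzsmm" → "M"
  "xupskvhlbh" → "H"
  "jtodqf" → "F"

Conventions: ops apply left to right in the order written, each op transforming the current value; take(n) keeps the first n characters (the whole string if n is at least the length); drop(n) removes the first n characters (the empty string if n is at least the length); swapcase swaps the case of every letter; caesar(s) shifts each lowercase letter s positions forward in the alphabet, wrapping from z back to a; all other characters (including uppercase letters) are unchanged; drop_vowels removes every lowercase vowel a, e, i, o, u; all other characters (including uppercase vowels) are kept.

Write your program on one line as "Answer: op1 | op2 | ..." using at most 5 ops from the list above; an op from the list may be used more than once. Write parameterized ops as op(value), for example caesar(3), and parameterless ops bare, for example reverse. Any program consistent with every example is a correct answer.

reverse | take(3) | take(1) | swapcase

Check, running the answer program on each example:
  "rzcvanrxjnvk" -> "kvnjxrnavczr" -> "kvn" -> "k" -> "K"
  "eoa" -> "aoe" -> "aoe" -> "a" -> "A"
  "kqcvoafk" -> "kfaovcqk" -> "kfa" -> "k" -> "K"
  "scmlkuzsmm" -> "mmszuklmcs" -> "mms" -> "m" -> "M"
  "xupskvhlbh" -> "hblhvkspux" -> "hbl" -> "h" -> "H"
  "jtodqf" -> "fqdotj" -> "fqd" -> "f" -> "F"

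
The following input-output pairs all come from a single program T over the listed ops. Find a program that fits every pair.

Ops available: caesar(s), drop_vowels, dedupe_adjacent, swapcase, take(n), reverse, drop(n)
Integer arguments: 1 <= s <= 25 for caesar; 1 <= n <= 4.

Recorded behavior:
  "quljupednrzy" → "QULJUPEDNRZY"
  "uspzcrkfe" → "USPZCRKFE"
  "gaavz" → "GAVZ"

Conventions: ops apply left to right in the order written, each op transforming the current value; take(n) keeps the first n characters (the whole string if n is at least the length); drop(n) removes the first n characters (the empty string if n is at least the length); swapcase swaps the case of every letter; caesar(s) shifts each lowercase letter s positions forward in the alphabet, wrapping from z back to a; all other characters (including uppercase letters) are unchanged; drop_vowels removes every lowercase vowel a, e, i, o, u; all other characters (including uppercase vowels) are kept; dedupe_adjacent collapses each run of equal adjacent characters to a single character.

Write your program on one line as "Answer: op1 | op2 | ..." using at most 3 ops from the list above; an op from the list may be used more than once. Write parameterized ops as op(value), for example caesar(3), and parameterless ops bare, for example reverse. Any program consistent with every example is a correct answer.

dedupe_adjacent | swapcase

Check, running the answer program on each example:
  "quljupednrzy" -> "quljupednrzy" -> "QULJUPEDNRZY"
  "uspzcrkfe" -> "uspzcrkfe" -> "USPZCRKFE"
  "gaavz" -> "gavz" -> "GAVZ"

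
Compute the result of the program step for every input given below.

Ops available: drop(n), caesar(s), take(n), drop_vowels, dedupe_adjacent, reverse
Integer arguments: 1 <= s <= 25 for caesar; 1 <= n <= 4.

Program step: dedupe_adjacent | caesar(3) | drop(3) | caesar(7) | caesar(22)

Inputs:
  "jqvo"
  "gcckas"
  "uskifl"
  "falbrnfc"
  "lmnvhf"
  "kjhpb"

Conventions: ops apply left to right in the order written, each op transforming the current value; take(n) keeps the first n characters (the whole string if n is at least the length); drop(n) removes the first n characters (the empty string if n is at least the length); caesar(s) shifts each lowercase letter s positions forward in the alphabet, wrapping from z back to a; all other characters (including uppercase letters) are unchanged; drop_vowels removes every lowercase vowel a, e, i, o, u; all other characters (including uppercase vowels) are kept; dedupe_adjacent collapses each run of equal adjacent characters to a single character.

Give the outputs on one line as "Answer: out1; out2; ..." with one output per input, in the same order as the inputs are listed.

Execution, op by op:
  "jqvo" -> "jqvo" -> "mtyr" -> "r" -> "y" -> "u"
  "gcckas" -> "gckas" -> "jfndv" -> "dv" -> "kc" -> "gy"
  "uskifl" -> "uskifl" -> "xvnlio" -> "lio" -> "spv" -> "olr"
  "falbrnfc" -> "falbrnfc" -> "idoeuqif" -> "euqif" -> "lbxpm" -> "hxtli"
  "lmnvhf" -> "lmnvhf" -> "opqyki" -> "yki" -> "frp" -> "bnl"
  "kjhpb" -> "kjhpb" -> "nmkse" -> "se" -> "zl" -> "vh"

"u"; "gy"; "olr"; "hxtli"; "bnl"; "vh"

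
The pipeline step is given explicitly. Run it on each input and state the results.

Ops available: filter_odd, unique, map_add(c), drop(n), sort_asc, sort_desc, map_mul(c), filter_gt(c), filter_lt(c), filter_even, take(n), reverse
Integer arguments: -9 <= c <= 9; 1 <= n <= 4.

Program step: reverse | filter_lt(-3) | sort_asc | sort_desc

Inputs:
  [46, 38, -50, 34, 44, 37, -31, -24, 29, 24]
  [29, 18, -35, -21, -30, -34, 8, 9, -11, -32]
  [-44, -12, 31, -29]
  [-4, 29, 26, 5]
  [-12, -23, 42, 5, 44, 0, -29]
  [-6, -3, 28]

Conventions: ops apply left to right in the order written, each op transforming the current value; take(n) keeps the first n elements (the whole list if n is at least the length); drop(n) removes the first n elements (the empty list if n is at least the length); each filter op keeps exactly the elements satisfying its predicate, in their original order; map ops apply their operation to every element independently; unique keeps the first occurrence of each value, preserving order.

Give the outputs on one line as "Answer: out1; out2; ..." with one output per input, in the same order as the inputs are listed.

[-24, -31, -50]; [-11, -21, -30, -32, -34, -35]; [-12, -29, -44]; [-4]; [-12, -23, -29]; [-6]

Execution, op by op:
  [46, 38, -50, 34, 44, 37, -31, -24, 29, 24] -> [24, 29, -24, -31, 37, 44, 34, -50, 38, 46] -> [-24, -31, -50] -> [-50, -31, -24] -> [-24, -31, -50]
  [29, 18, -35, -21, -30, -34, 8, 9, -11, -32] -> [-32, -11, 9, 8, -34, -30, -21, -35, 18, 29] -> [-32, -11, -34, -30, -21, -35] -> [-35, -34, -32, -30, -21, -11] -> [-11, -21, -30, -32, -34, -35]
  [-44, -12, 31, -29] -> [-29, 31, -12, -44] -> [-29, -12, -44] -> [-44, -29, -12] -> [-12, -29, -44]
  [-4, 29, 26, 5] -> [5, 26, 29, -4] -> [-4] -> [-4] -> [-4]
  [-12, -23, 42, 5, 44, 0, -29] -> [-29, 0, 44, 5, 42, -23, -12] -> [-29, -23, -12] -> [-29, -23, -12] -> [-12, -23, -29]
  [-6, -3, 28] -> [28, -3, -6] -> [-6] -> [-6] -> [-6]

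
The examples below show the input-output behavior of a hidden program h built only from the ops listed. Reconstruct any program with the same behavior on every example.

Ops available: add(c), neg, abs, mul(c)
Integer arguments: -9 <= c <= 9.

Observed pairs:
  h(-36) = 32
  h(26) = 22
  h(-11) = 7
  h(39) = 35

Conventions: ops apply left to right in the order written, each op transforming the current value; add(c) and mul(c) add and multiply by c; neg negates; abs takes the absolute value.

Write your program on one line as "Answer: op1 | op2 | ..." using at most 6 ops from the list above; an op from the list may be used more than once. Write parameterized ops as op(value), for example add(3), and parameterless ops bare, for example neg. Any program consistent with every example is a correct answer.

abs | mul(-1) | add(1) | add(3) | abs

Check, running the answer program on each example:
  -36 -> 36 -> -36 -> -35 -> -32 -> 32
  26 -> 26 -> -26 -> -25 -> -22 -> 22
  -11 -> 11 -> -11 -> -10 -> -7 -> 7
  39 -> 39 -> -39 -> -38 -> -35 -> 35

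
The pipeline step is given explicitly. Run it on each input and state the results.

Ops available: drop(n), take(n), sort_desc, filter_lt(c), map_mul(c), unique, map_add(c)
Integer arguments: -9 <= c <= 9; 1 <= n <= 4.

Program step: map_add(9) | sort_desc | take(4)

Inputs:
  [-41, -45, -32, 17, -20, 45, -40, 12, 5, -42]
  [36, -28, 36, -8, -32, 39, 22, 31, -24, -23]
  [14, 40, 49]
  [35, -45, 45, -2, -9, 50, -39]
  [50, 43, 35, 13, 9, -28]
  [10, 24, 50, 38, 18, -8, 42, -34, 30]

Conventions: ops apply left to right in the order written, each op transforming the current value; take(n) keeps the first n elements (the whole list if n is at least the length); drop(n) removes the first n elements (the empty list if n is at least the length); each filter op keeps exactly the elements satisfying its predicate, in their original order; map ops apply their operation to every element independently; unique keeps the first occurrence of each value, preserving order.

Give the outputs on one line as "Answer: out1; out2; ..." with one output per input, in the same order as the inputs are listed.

[54, 26, 21, 14]; [48, 45, 45, 40]; [58, 49, 23]; [59, 54, 44, 7]; [59, 52, 44, 22]; [59, 51, 47, 39]

Execution, op by op:
  [-41, -45, -32, 17, -20, 45, -40, 12, 5, -42] -> [-32, -36, -23, 26, -11, 54, -31, 21, 14, -33] -> [54, 26, 21, 14, -11, -23, -31, -32, -33, -36] -> [54, 26, 21, 14]
  [36, -28, 36, -8, -32, 39, 22, 31, -24, -23] -> [45, -19, 45, 1, -23, 48, 31, 40, -15, -14] -> [48, 45, 45, 40, 31, 1, -14, -15, -19, -23] -> [48, 45, 45, 40]
  [14, 40, 49] -> [23, 49, 58] -> [58, 49, 23] -> [58, 49, 23]
  [35, -45, 45, -2, -9, 50, -39] -> [44, -36, 54, 7, 0, 59, -30] -> [59, 54, 44, 7, 0, -30, -36] -> [59, 54, 44, 7]
  [50, 43, 35, 13, 9, -28] -> [59, 52, 44, 22, 18, -19] -> [59, 52, 44, 22, 18, -19] -> [59, 52, 44, 22]
  [10, 24, 50, 38, 18, -8, 42, -34, 30] -> [19, 33, 59, 47, 27, 1, 51, -25, 39] -> [59, 51, 47, 39, 33, 27, 19, 1, -25] -> [59, 51, 47, 39]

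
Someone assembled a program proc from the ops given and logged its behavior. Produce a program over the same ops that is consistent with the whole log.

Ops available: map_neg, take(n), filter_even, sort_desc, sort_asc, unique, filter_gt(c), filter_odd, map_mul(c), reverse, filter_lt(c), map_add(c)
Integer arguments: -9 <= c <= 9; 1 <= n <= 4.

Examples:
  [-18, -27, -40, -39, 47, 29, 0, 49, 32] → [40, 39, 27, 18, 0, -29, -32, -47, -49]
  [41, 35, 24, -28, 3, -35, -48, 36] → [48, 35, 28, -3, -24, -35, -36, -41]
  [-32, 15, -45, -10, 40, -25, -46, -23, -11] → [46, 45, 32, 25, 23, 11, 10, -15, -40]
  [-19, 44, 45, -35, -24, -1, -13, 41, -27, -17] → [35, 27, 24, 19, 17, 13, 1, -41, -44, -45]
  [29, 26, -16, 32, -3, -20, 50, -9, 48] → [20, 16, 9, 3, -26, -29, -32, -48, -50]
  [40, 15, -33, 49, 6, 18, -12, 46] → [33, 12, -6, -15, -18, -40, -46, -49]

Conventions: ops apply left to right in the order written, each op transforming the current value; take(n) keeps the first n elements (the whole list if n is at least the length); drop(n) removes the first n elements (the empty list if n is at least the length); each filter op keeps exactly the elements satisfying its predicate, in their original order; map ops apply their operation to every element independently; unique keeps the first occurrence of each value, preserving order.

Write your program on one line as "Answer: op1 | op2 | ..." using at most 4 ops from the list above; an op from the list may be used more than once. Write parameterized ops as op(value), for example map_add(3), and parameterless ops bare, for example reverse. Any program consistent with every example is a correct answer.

map_neg | sort_asc | sort_desc

Check, running the answer program on each example:
  [-18, -27, -40, -39, 47, 29, 0, 49, 32] -> [18, 27, 40, 39, -47, -29, 0, -49, -32] -> [-49, -47, -32, -29, 0, 18, 27, 39, 40] -> [40, 39, 27, 18, 0, -29, -32, -47, -49]
  [41, 35, 24, -28, 3, -35, -48, 36] -> [-41, -35, -24, 28, -3, 35, 48, -36] -> [-41, -36, -35, -24, -3, 28, 35, 48] -> [48, 35, 28, -3, -24, -35, -36, -41]
  [-32, 15, -45, -10, 40, -25, -46, -23, -11] -> [32, -15, 45, 10, -40, 25, 46, 23, 11] -> [-40, -15, 10, 11, 23, 25, 32, 45, 46] -> [46, 45, 32, 25, 23, 11, 10, -15, -40]
  [-19, 44, 45, -35, -24, -1, -13, 41, -27, -17] -> [19, -44, -45, 35, 24, 1, 13, -41, 27, 17] -> [-45, -44, -41, 1, 13, 17, 19, 24, 27, 35] -> [35, 27, 24, 19, 17, 13, 1, -41, -44, -45]
  [29, 26, -16, 32, -3, -20, 50, -9, 48] -> [-29, -26, 16, -32, 3, 20, -50, 9, -48] -> [-50, -48, -32, -29, -26, 3, 9, 16, 20] -> [20, 16, 9, 3, -26, -29, -32, -48, -50]
  [40, 15, -33, 49, 6, 18, -12, 46] -> [-40, -15, 33, -49, -6, -18, 12, -46] -> [-49, -46, -40, -18, -15, -6, 12, 33] -> [33, 12, -6, -15, -18, -40, -46, -49]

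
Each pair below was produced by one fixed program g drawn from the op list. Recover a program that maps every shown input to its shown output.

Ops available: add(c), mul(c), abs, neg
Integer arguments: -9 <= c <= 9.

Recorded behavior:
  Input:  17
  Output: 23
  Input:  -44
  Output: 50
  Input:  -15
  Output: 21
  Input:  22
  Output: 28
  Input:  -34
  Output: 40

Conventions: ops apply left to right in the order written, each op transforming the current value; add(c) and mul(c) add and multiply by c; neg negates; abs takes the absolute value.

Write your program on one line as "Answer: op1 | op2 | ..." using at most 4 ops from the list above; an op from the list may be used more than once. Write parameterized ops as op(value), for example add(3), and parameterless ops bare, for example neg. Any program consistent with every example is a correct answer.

neg | abs | add(6)

Check, running the answer program on each example:
  17 -> -17 -> 17 -> 23
  -44 -> 44 -> 44 -> 50
  -15 -> 15 -> 15 -> 21
  22 -> -22 -> 22 -> 28
  -34 -> 34 -> 34 -> 40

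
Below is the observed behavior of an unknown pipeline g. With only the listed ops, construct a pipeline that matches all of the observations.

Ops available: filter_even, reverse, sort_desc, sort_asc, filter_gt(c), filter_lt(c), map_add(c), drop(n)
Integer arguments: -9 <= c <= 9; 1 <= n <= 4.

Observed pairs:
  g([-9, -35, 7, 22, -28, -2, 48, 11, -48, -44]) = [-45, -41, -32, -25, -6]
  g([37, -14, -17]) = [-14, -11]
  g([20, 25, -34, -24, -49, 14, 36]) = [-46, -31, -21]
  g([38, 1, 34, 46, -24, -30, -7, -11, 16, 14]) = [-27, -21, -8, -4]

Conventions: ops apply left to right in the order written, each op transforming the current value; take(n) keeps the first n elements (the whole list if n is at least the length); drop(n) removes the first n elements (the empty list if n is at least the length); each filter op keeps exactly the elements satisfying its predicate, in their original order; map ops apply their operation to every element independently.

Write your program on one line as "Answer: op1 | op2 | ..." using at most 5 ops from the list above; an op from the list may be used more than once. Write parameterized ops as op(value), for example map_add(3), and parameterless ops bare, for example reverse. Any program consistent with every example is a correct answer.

sort_asc | map_add(6) | filter_lt(1) | map_add(-3)

Check, running the answer program on each example:
  [-9, -35, 7, 22, -28, -2, 48, 11, -48, -44] -> [-48, -44, -35, -28, -9, -2, 7, 11, 22, 48] -> [-42, -38, -29, -22, -3, 4, 13, 17, 28, 54] -> [-42, -38, -29, -22, -3] -> [-45, -41, -32, -25, -6]
  [37, -14, -17] -> [-17, -14, 37] -> [-11, -8, 43] -> [-11, -8] -> [-14, -11]
  [20, 25, -34, -24, -49, 14, 36] -> [-49, -34, -24, 14, 20, 25, 36] -> [-43, -28, -18, 20, 26, 31, 42] -> [-43, -28, -18] -> [-46, -31, -21]
  [38, 1, 34, 46, -24, -30, -7, -11, 16, 14] -> [-30, -24, -11, -7, 1, 14, 16, 34, 38, 46] -> [-24, -18, -5, -1, 7, 20, 22, 40, 44, 52] -> [-24, -18, -5, -1] -> [-27, -21, -8, -4]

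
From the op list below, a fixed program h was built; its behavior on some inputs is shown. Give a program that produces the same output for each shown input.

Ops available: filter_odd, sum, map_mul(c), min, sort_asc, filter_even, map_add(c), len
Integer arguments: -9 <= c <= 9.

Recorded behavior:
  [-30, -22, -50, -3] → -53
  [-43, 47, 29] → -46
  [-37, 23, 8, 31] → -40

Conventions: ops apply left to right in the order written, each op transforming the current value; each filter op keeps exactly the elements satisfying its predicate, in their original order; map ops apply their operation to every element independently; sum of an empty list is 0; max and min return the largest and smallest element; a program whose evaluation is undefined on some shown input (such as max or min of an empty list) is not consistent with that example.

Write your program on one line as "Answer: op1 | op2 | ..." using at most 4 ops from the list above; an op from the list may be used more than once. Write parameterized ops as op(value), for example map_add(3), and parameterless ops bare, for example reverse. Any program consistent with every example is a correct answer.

sort_asc | map_add(-3) | min

Check, running the answer program on each example:
  [-30, -22, -50, -3] -> [-50, -30, -22, -3] -> [-53, -33, -25, -6] -> -53
  [-43, 47, 29] -> [-43, 29, 47] -> [-46, 26, 44] -> -46
  [-37, 23, 8, 31] -> [-37, 8, 23, 31] -> [-40, 5, 20, 28] -> -40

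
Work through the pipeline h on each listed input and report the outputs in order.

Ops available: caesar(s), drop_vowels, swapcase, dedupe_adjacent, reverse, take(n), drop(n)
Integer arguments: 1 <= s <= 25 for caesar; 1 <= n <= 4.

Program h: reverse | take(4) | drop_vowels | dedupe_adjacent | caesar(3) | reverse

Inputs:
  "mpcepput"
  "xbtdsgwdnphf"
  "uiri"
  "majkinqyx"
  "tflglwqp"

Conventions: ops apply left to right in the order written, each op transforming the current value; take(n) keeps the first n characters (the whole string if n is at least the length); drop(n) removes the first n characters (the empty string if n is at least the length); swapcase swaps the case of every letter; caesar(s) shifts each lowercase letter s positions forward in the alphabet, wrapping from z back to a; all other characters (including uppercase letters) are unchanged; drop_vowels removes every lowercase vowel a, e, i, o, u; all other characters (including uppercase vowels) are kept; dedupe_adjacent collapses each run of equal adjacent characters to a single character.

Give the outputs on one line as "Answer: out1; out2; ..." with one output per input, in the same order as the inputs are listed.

Execution, op by op:
  "mpcepput" -> "tuppecpm" -> "tupp" -> "tpp" -> "tp" -> "ws" -> "sw"
  "xbtdsgwdnphf" -> "fhpndwgsdtbx" -> "fhpn" -> "fhpn" -> "fhpn" -> "iksq" -> "qski"
  "uiri" -> "iriu" -> "iriu" -> "r" -> "r" -> "u" -> "u"
  "majkinqyx" -> "xyqnikjam" -> "xyqn" -> "xyqn" -> "xyqn" -> "abtq" -> "qtba"
  "tflglwqp" -> "pqwlglft" -> "pqwl" -> "pqwl" -> "pqwl" -> "stzo" -> "ozts"

"sw"; "qski"; "u"; "qtba"; "ozts"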